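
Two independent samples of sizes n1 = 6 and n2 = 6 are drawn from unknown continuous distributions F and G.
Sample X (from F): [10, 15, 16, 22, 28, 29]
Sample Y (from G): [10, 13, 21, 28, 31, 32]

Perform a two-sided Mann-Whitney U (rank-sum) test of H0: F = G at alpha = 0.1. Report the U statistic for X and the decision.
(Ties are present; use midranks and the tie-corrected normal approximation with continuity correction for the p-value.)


Step 1: Combine and sort all 12 observations; assign midranks.
sorted (value, group): (10,X), (10,Y), (13,Y), (15,X), (16,X), (21,Y), (22,X), (28,X), (28,Y), (29,X), (31,Y), (32,Y)
ranks: 10->1.5, 10->1.5, 13->3, 15->4, 16->5, 21->6, 22->7, 28->8.5, 28->8.5, 29->10, 31->11, 32->12
Step 2: Rank sum for X: R1 = 1.5 + 4 + 5 + 7 + 8.5 + 10 = 36.
Step 3: U_X = R1 - n1(n1+1)/2 = 36 - 6*7/2 = 36 - 21 = 15.
       U_Y = n1*n2 - U_X = 36 - 15 = 21.
Step 4: Ties are present, so use the tie-corrected normal approximation (with continuity correction) for the p-value.
Step 5: p-value = 0.687885; compare to alpha = 0.1. fail to reject H0.

U_X = 15, p = 0.687885, fail to reject H0 at alpha = 0.1.


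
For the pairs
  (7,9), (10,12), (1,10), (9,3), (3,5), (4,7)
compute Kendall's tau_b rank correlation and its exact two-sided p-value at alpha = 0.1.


Step 1: Enumerate the 15 unordered pairs (i,j) with i<j and classify each by sign(x_j-x_i) * sign(y_j-y_i).
  (1,2):dx=+3,dy=+3->C; (1,3):dx=-6,dy=+1->D; (1,4):dx=+2,dy=-6->D; (1,5):dx=-4,dy=-4->C
  (1,6):dx=-3,dy=-2->C; (2,3):dx=-9,dy=-2->C; (2,4):dx=-1,dy=-9->C; (2,5):dx=-7,dy=-7->C
  (2,6):dx=-6,dy=-5->C; (3,4):dx=+8,dy=-7->D; (3,5):dx=+2,dy=-5->D; (3,6):dx=+3,dy=-3->D
  (4,5):dx=-6,dy=+2->D; (4,6):dx=-5,dy=+4->D; (5,6):dx=+1,dy=+2->C
Step 2: C = 8, D = 7, total pairs = 15.
Step 3: tau = (C - D)/(n(n-1)/2) = (8 - 7)/15 = 0.066667.
Step 4: Exact two-sided p-value (enumerate n! = 720 permutations of y under H0): p = 1.000000.
Step 5: alpha = 0.1. fail to reject H0.

tau_b = 0.0667 (C=8, D=7), p = 1.000000, fail to reject H0.


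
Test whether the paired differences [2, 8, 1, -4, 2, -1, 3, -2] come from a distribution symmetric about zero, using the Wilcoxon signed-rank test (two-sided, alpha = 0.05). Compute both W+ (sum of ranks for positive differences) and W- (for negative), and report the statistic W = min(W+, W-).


Step 1: Drop any zero differences (none here) and take |d_i|.
|d| = [2, 8, 1, 4, 2, 1, 3, 2]
Step 2: Midrank |d_i| (ties get averaged ranks).
ranks: |2|->4, |8|->8, |1|->1.5, |4|->7, |2|->4, |1|->1.5, |3|->6, |2|->4
Step 3: Attach original signs; sum ranks with positive sign and with negative sign.
W+ = 4 + 8 + 1.5 + 4 + 6 = 23.5
W- = 7 + 1.5 + 4 = 12.5
(Check: W+ + W- = 36 should equal n(n+1)/2 = 36.)
Step 4: Test statistic W = min(W+, W-) = 12.5.
Step 5: Ties in |d|, so use the tie-corrected normal approximation.
        E[W] = n(n+1)/4 = 8*9/4 = 18.
        Tie groups: |d|=1 (t=2), |d|=2 (t=3); sum(t^3 - t) = 30.
        Var[W] = n(n+1)(2n+1)/24 - sum(t^3-t)/48 = 1224/24 - 30/48 = 50.375.
        z = (W - E[W]) / sqrt(Var[W]) = (12.5 - 18) / 7.0975 = -0.7749.
        Two-sided p = 2*Phi(z) = 0.438389.
Step 6: alpha = 0.05. fail to reject H0.

W+ = 23.5, W- = 12.5, W = min = 12.5, p = 0.438389, fail to reject H0.


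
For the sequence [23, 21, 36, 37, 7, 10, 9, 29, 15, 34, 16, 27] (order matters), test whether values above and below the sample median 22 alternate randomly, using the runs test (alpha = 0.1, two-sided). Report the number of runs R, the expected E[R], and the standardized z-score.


Step 1: Compute median = 22; label A = above, B = below.
Labels in order: ABAABBBABABA  (n_A = 6, n_B = 6)
Step 2: Count runs R = 9.
Step 3: Under H0 (random ordering), E[R] = 2*n_A*n_B/(n_A+n_B) + 1 = 2*6*6/12 + 1 = 7.0000.
        Var[R] = 2*n_A*n_B*(2*n_A*n_B - n_A - n_B) / ((n_A+n_B)^2 * (n_A+n_B-1)) = 4320/1584 = 2.7273.
        SD[R] = 1.6514.
Step 4: Continuity-corrected z = (R - 0.5 - E[R]) / SD[R] = (9 - 0.5 - 7.0000) / 1.6514 = 0.9083.
Step 5: Two-sided p-value via normal approximation = 2*(1 - Phi(|z|)) = 0.363722.
Step 6: alpha = 0.1. fail to reject H0.

R = 9, z = 0.9083, p = 0.363722, fail to reject H0.


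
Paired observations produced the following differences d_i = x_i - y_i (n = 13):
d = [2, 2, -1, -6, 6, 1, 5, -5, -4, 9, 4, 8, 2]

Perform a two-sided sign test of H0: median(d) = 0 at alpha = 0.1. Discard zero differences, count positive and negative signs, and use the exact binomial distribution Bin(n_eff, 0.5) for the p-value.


Step 1: Discard zero differences. Original n = 13; n_eff = number of nonzero differences = 13.
Nonzero differences (with sign): +2, +2, -1, -6, +6, +1, +5, -5, -4, +9, +4, +8, +2
Step 2: Count signs: positive = 9, negative = 4.
Step 3: Under H0: P(positive) = 0.5, so the number of positives S ~ Bin(13, 0.5).
Step 4: Two-sided exact p-value = sum of Bin(13,0.5) probabilities at or below the observed probability = 0.266846.
Step 5: alpha = 0.1. fail to reject H0.

n_eff = 13, pos = 9, neg = 4, p = 0.266846, fail to reject H0.


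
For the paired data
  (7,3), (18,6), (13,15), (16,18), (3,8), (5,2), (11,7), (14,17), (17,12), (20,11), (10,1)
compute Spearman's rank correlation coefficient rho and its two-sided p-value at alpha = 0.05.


Step 1: Rank x and y separately (midranks; no ties here).
rank(x): 7->3, 18->10, 13->6, 16->8, 3->1, 5->2, 11->5, 14->7, 17->9, 20->11, 10->4
rank(y): 3->3, 6->4, 15->9, 18->11, 8->6, 2->2, 7->5, 17->10, 12->8, 11->7, 1->1
Step 2: d_i = R_x(i) - R_y(i); compute d_i^2.
  (3-3)^2=0, (10-4)^2=36, (6-9)^2=9, (8-11)^2=9, (1-6)^2=25, (2-2)^2=0, (5-5)^2=0, (7-10)^2=9, (9-8)^2=1, (11-7)^2=16, (4-1)^2=9
sum(d^2) = 114.
Step 3: rho = 1 - 6*114 / (11*(11^2 - 1)) = 1 - 684/1320 = 0.481818.
Step 4: Under H0, t = rho * sqrt((n-2)/(1-rho^2)) = 1.6496 ~ t(9).
Step 5: Two-sided p-value from the t-distribution with 9 df = 0.133434.
Step 6: alpha = 0.05. fail to reject H0.

rho = 0.4818, p = 0.133434, fail to reject H0 at alpha = 0.05.


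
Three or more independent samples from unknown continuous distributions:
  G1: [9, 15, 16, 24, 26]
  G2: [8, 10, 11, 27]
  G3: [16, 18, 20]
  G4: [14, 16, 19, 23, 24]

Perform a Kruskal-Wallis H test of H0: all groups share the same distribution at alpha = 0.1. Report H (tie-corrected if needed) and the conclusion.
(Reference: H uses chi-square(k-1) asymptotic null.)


Step 1: Combine all N = 17 observations and assign midranks.
sorted (value, group, rank): (8,G2,1), (9,G1,2), (10,G2,3), (11,G2,4), (14,G4,5), (15,G1,6), (16,G1,8), (16,G3,8), (16,G4,8), (18,G3,10), (19,G4,11), (20,G3,12), (23,G4,13), (24,G1,14.5), (24,G4,14.5), (26,G1,16), (27,G2,17)
Step 2: Sum ranks within each group.
R_1 = 46.5 (n_1 = 5)
R_2 = 25 (n_2 = 4)
R_3 = 30 (n_3 = 3)
R_4 = 51.5 (n_4 = 5)
Step 3: H = 12/(N(N+1)) * sum(R_i^2/n_i) - 3(N+1)
     = 12/(17*18) * (46.5^2/5 + 25^2/4 + 30^2/3 + 51.5^2/5) - 3*18
     = 0.039216 * 1419.15 - 54
     = 1.652941.
Step 4: Ties present; correction factor C = 1 - 30/(17^3 - 17) = 0.993873. Corrected H = 1.652941 / 0.993873 = 1.663132.
Step 5: Under H0, H ~ chi^2(3); p-value = 0.645161.
Step 6: alpha = 0.1. fail to reject H0.

H = 1.6631, df = 3, p = 0.645161, fail to reject H0.


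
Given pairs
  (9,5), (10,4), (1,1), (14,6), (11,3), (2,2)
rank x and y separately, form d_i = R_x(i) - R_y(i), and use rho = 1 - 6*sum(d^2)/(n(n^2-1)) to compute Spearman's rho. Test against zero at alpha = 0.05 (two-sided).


Step 1: Rank x and y separately (midranks; no ties here).
rank(x): 9->3, 10->4, 1->1, 14->6, 11->5, 2->2
rank(y): 5->5, 4->4, 1->1, 6->6, 3->3, 2->2
Step 2: d_i = R_x(i) - R_y(i); compute d_i^2.
  (3-5)^2=4, (4-4)^2=0, (1-1)^2=0, (6-6)^2=0, (5-3)^2=4, (2-2)^2=0
sum(d^2) = 8.
Step 3: rho = 1 - 6*8 / (6*(6^2 - 1)) = 1 - 48/210 = 0.771429.
Step 4: Under H0, t = rho * sqrt((n-2)/(1-rho^2)) = 2.4247 ~ t(4).
Step 5: Two-sided p-value from the t-distribution with 4 df = 0.072397.
Step 6: alpha = 0.05. fail to reject H0.

rho = 0.7714, p = 0.072397, fail to reject H0 at alpha = 0.05.


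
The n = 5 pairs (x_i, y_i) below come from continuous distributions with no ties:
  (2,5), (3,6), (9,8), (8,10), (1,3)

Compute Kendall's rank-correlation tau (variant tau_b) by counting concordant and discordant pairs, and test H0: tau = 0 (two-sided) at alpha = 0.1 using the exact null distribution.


Step 1: Enumerate the 10 unordered pairs (i,j) with i<j and classify each by sign(x_j-x_i) * sign(y_j-y_i).
  (1,2):dx=+1,dy=+1->C; (1,3):dx=+7,dy=+3->C; (1,4):dx=+6,dy=+5->C; (1,5):dx=-1,dy=-2->C
  (2,3):dx=+6,dy=+2->C; (2,4):dx=+5,dy=+4->C; (2,5):dx=-2,dy=-3->C; (3,4):dx=-1,dy=+2->D
  (3,5):dx=-8,dy=-5->C; (4,5):dx=-7,dy=-7->C
Step 2: C = 9, D = 1, total pairs = 10.
Step 3: tau = (C - D)/(n(n-1)/2) = (9 - 1)/10 = 0.800000.
Step 4: Exact two-sided p-value (enumerate n! = 120 permutations of y under H0): p = 0.083333.
Step 5: alpha = 0.1. reject H0.

tau_b = 0.8000 (C=9, D=1), p = 0.083333, reject H0.


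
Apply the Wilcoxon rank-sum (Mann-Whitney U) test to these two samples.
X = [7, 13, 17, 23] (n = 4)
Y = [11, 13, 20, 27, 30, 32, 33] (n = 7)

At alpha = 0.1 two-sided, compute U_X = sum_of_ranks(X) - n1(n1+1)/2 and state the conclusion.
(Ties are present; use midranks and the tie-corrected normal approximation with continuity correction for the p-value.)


Step 1: Combine and sort all 11 observations; assign midranks.
sorted (value, group): (7,X), (11,Y), (13,X), (13,Y), (17,X), (20,Y), (23,X), (27,Y), (30,Y), (32,Y), (33,Y)
ranks: 7->1, 11->2, 13->3.5, 13->3.5, 17->5, 20->6, 23->7, 27->8, 30->9, 32->10, 33->11
Step 2: Rank sum for X: R1 = 1 + 3.5 + 5 + 7 = 16.5.
Step 3: U_X = R1 - n1(n1+1)/2 = 16.5 - 4*5/2 = 16.5 - 10 = 6.5.
       U_Y = n1*n2 - U_X = 28 - 6.5 = 21.5.
Step 4: Ties are present, so use the tie-corrected normal approximation (with continuity correction) for the p-value.
Step 5: p-value = 0.184875; compare to alpha = 0.1. fail to reject H0.

U_X = 6.5, p = 0.184875, fail to reject H0 at alpha = 0.1.


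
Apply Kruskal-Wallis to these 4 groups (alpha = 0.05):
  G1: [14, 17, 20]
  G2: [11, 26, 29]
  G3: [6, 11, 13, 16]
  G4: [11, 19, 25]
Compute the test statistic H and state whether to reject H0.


Step 1: Combine all N = 13 observations and assign midranks.
sorted (value, group, rank): (6,G3,1), (11,G2,3), (11,G3,3), (11,G4,3), (13,G3,5), (14,G1,6), (16,G3,7), (17,G1,8), (19,G4,9), (20,G1,10), (25,G4,11), (26,G2,12), (29,G2,13)
Step 2: Sum ranks within each group.
R_1 = 24 (n_1 = 3)
R_2 = 28 (n_2 = 3)
R_3 = 16 (n_3 = 4)
R_4 = 23 (n_4 = 3)
Step 3: H = 12/(N(N+1)) * sum(R_i^2/n_i) - 3(N+1)
     = 12/(13*14) * (24^2/3 + 28^2/3 + 16^2/4 + 23^2/3) - 3*14
     = 0.065934 * 693.667 - 42
     = 3.736264.
Step 4: Ties present; correction factor C = 1 - 24/(13^3 - 13) = 0.989011. Corrected H = 3.736264 / 0.989011 = 3.777778.
Step 5: Under H0, H ~ chi^2(3); p-value = 0.286482.
Step 6: alpha = 0.05. fail to reject H0.

H = 3.7778, df = 3, p = 0.286482, fail to reject H0.


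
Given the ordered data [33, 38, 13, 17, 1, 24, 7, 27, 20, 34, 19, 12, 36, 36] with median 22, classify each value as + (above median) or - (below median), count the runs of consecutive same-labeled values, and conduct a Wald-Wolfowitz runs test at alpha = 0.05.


Step 1: Compute median = 22; label A = above, B = below.
Labels in order: AABBBABABABBAA  (n_A = 7, n_B = 7)
Step 2: Count runs R = 9.
Step 3: Under H0 (random ordering), E[R] = 2*n_A*n_B/(n_A+n_B) + 1 = 2*7*7/14 + 1 = 8.0000.
        Var[R] = 2*n_A*n_B*(2*n_A*n_B - n_A - n_B) / ((n_A+n_B)^2 * (n_A+n_B-1)) = 8232/2548 = 3.2308.
        SD[R] = 1.7974.
Step 4: Continuity-corrected z = (R - 0.5 - E[R]) / SD[R] = (9 - 0.5 - 8.0000) / 1.7974 = 0.2782.
Step 5: Two-sided p-value via normal approximation = 2*(1 - Phi(|z|)) = 0.780879.
Step 6: alpha = 0.05. fail to reject H0.

R = 9, z = 0.2782, p = 0.780879, fail to reject H0.


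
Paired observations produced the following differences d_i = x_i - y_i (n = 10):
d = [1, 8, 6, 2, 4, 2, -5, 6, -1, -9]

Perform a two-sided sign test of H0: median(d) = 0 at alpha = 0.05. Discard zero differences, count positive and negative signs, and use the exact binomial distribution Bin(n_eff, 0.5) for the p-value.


Step 1: Discard zero differences. Original n = 10; n_eff = number of nonzero differences = 10.
Nonzero differences (with sign): +1, +8, +6, +2, +4, +2, -5, +6, -1, -9
Step 2: Count signs: positive = 7, negative = 3.
Step 3: Under H0: P(positive) = 0.5, so the number of positives S ~ Bin(10, 0.5).
Step 4: Two-sided exact p-value = sum of Bin(10,0.5) probabilities at or below the observed probability = 0.343750.
Step 5: alpha = 0.05. fail to reject H0.

n_eff = 10, pos = 7, neg = 3, p = 0.343750, fail to reject H0.


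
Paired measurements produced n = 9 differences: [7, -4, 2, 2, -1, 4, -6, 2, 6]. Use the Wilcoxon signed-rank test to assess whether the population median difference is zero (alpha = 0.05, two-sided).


Step 1: Drop any zero differences (none here) and take |d_i|.
|d| = [7, 4, 2, 2, 1, 4, 6, 2, 6]
Step 2: Midrank |d_i| (ties get averaged ranks).
ranks: |7|->9, |4|->5.5, |2|->3, |2|->3, |1|->1, |4|->5.5, |6|->7.5, |2|->3, |6|->7.5
Step 3: Attach original signs; sum ranks with positive sign and with negative sign.
W+ = 9 + 3 + 3 + 5.5 + 3 + 7.5 = 31
W- = 5.5 + 1 + 7.5 = 14
(Check: W+ + W- = 45 should equal n(n+1)/2 = 45.)
Step 4: Test statistic W = min(W+, W-) = 14.
Step 5: Ties in |d|, so use the tie-corrected normal approximation.
        E[W] = n(n+1)/4 = 9*10/4 = 22.5.
        Tie groups: |d|=2 (t=3), |d|=4 (t=2), |d|=6 (t=2); sum(t^3 - t) = 36.
        Var[W] = n(n+1)(2n+1)/24 - sum(t^3-t)/48 = 1710/24 - 36/48 = 70.5.
        z = (W - E[W]) / sqrt(Var[W]) = (14 - 22.5) / 8.3964 = -1.0123.
        Two-sided p = 2*Phi(z) = 0.311378.
Step 6: alpha = 0.05. fail to reject H0.

W+ = 31, W- = 14, W = min = 14, p = 0.311378, fail to reject H0.


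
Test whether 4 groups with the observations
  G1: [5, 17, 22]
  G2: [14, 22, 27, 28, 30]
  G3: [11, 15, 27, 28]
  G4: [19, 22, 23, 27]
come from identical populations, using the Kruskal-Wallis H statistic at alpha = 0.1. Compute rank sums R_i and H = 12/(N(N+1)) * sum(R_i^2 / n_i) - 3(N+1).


Step 1: Combine all N = 16 observations and assign midranks.
sorted (value, group, rank): (5,G1,1), (11,G3,2), (14,G2,3), (15,G3,4), (17,G1,5), (19,G4,6), (22,G1,8), (22,G2,8), (22,G4,8), (23,G4,10), (27,G2,12), (27,G3,12), (27,G4,12), (28,G2,14.5), (28,G3,14.5), (30,G2,16)
Step 2: Sum ranks within each group.
R_1 = 14 (n_1 = 3)
R_2 = 53.5 (n_2 = 5)
R_3 = 32.5 (n_3 = 4)
R_4 = 36 (n_4 = 4)
Step 3: H = 12/(N(N+1)) * sum(R_i^2/n_i) - 3(N+1)
     = 12/(16*17) * (14^2/3 + 53.5^2/5 + 32.5^2/4 + 36^2/4) - 3*17
     = 0.044118 * 1225.85 - 51
     = 3.081434.
Step 4: Ties present; correction factor C = 1 - 54/(16^3 - 16) = 0.986765. Corrected H = 3.081434 / 0.986765 = 3.122765.
Step 5: Under H0, H ~ chi^2(3); p-value = 0.373082.
Step 6: alpha = 0.1. fail to reject H0.

H = 3.1228, df = 3, p = 0.373082, fail to reject H0.


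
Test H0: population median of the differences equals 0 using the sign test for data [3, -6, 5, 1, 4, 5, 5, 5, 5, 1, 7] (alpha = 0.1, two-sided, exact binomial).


Step 1: Discard zero differences. Original n = 11; n_eff = number of nonzero differences = 11.
Nonzero differences (with sign): +3, -6, +5, +1, +4, +5, +5, +5, +5, +1, +7
Step 2: Count signs: positive = 10, negative = 1.
Step 3: Under H0: P(positive) = 0.5, so the number of positives S ~ Bin(11, 0.5).
Step 4: Two-sided exact p-value = sum of Bin(11,0.5) probabilities at or below the observed probability = 0.011719.
Step 5: alpha = 0.1. reject H0.

n_eff = 11, pos = 10, neg = 1, p = 0.011719, reject H0.


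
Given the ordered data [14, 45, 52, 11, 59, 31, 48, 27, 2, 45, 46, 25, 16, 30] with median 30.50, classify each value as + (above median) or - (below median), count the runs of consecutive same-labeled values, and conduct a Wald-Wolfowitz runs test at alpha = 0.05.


Step 1: Compute median = 30.50; label A = above, B = below.
Labels in order: BAABAAABBAABBB  (n_A = 7, n_B = 7)
Step 2: Count runs R = 7.
Step 3: Under H0 (random ordering), E[R] = 2*n_A*n_B/(n_A+n_B) + 1 = 2*7*7/14 + 1 = 8.0000.
        Var[R] = 2*n_A*n_B*(2*n_A*n_B - n_A - n_B) / ((n_A+n_B)^2 * (n_A+n_B-1)) = 8232/2548 = 3.2308.
        SD[R] = 1.7974.
Step 4: Continuity-corrected z = (R + 0.5 - E[R]) / SD[R] = (7 + 0.5 - 8.0000) / 1.7974 = -0.2782.
Step 5: Two-sided p-value via normal approximation = 2*(1 - Phi(|z|)) = 0.780879.
Step 6: alpha = 0.05. fail to reject H0.

R = 7, z = -0.2782, p = 0.780879, fail to reject H0.


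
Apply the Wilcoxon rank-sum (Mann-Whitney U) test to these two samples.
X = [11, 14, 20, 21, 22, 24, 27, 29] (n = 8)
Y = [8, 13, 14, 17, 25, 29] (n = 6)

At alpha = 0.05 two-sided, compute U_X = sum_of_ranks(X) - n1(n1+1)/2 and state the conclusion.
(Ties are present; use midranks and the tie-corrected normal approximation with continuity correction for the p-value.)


Step 1: Combine and sort all 14 observations; assign midranks.
sorted (value, group): (8,Y), (11,X), (13,Y), (14,X), (14,Y), (17,Y), (20,X), (21,X), (22,X), (24,X), (25,Y), (27,X), (29,X), (29,Y)
ranks: 8->1, 11->2, 13->3, 14->4.5, 14->4.5, 17->6, 20->7, 21->8, 22->9, 24->10, 25->11, 27->12, 29->13.5, 29->13.5
Step 2: Rank sum for X: R1 = 2 + 4.5 + 7 + 8 + 9 + 10 + 12 + 13.5 = 66.
Step 3: U_X = R1 - n1(n1+1)/2 = 66 - 8*9/2 = 66 - 36 = 30.
       U_Y = n1*n2 - U_X = 48 - 30 = 18.
Step 4: Ties are present, so use the tie-corrected normal approximation (with continuity correction) for the p-value.
Step 5: p-value = 0.476705; compare to alpha = 0.05. fail to reject H0.

U_X = 30, p = 0.476705, fail to reject H0 at alpha = 0.05.


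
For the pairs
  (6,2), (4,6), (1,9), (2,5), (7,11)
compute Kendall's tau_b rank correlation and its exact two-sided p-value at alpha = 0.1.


Step 1: Enumerate the 10 unordered pairs (i,j) with i<j and classify each by sign(x_j-x_i) * sign(y_j-y_i).
  (1,2):dx=-2,dy=+4->D; (1,3):dx=-5,dy=+7->D; (1,4):dx=-4,dy=+3->D; (1,5):dx=+1,dy=+9->C
  (2,3):dx=-3,dy=+3->D; (2,4):dx=-2,dy=-1->C; (2,5):dx=+3,dy=+5->C; (3,4):dx=+1,dy=-4->D
  (3,5):dx=+6,dy=+2->C; (4,5):dx=+5,dy=+6->C
Step 2: C = 5, D = 5, total pairs = 10.
Step 3: tau = (C - D)/(n(n-1)/2) = (5 - 5)/10 = 0.000000.
Step 4: Exact two-sided p-value (enumerate n! = 120 permutations of y under H0): p = 1.000000.
Step 5: alpha = 0.1. fail to reject H0.

tau_b = 0.0000 (C=5, D=5), p = 1.000000, fail to reject H0.


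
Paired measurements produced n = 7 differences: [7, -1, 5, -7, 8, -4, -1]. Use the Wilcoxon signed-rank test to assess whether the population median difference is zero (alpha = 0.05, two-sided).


Step 1: Drop any zero differences (none here) and take |d_i|.
|d| = [7, 1, 5, 7, 8, 4, 1]
Step 2: Midrank |d_i| (ties get averaged ranks).
ranks: |7|->5.5, |1|->1.5, |5|->4, |7|->5.5, |8|->7, |4|->3, |1|->1.5
Step 3: Attach original signs; sum ranks with positive sign and with negative sign.
W+ = 5.5 + 4 + 7 = 16.5
W- = 1.5 + 5.5 + 3 + 1.5 = 11.5
(Check: W+ + W- = 28 should equal n(n+1)/2 = 28.)
Step 4: Test statistic W = min(W+, W-) = 11.5.
Step 5: Ties in |d|, so use the tie-corrected normal approximation.
        E[W] = n(n+1)/4 = 7*8/4 = 14.
        Tie groups: |d|=1 (t=2), |d|=7 (t=2); sum(t^3 - t) = 12.
        Var[W] = n(n+1)(2n+1)/24 - sum(t^3-t)/48 = 840/24 - 12/48 = 34.75.
        z = (W - E[W]) / sqrt(Var[W]) = (11.5 - 14) / 5.8949 = -0.4241.
        Two-sided p = 2*Phi(z) = 0.671497.
Step 6: alpha = 0.05. fail to reject H0.

W+ = 16.5, W- = 11.5, W = min = 11.5, p = 0.671497, fail to reject H0.


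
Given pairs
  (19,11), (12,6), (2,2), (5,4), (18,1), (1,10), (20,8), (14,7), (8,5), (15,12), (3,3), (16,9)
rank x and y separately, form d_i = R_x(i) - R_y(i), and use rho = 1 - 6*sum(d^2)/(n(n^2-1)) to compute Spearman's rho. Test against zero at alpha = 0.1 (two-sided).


Step 1: Rank x and y separately (midranks; no ties here).
rank(x): 19->11, 12->6, 2->2, 5->4, 18->10, 1->1, 20->12, 14->7, 8->5, 15->8, 3->3, 16->9
rank(y): 11->11, 6->6, 2->2, 4->4, 1->1, 10->10, 8->8, 7->7, 5->5, 12->12, 3->3, 9->9
Step 2: d_i = R_x(i) - R_y(i); compute d_i^2.
  (11-11)^2=0, (6-6)^2=0, (2-2)^2=0, (4-4)^2=0, (10-1)^2=81, (1-10)^2=81, (12-8)^2=16, (7-7)^2=0, (5-5)^2=0, (8-12)^2=16, (3-3)^2=0, (9-9)^2=0
sum(d^2) = 194.
Step 3: rho = 1 - 6*194 / (12*(12^2 - 1)) = 1 - 1164/1716 = 0.321678.
Step 4: Under H0, t = rho * sqrt((n-2)/(1-rho^2)) = 1.0743 ~ t(10).
Step 5: Two-sided p-value from the t-distribution with 10 df = 0.307910.
Step 6: alpha = 0.1. fail to reject H0.

rho = 0.3217, p = 0.307910, fail to reject H0 at alpha = 0.1.


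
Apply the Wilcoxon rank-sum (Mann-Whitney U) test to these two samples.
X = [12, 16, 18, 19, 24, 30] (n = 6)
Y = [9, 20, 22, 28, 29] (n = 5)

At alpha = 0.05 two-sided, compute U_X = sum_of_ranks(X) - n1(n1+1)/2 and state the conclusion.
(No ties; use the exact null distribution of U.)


Step 1: Combine and sort all 11 observations; assign midranks.
sorted (value, group): (9,Y), (12,X), (16,X), (18,X), (19,X), (20,Y), (22,Y), (24,X), (28,Y), (29,Y), (30,X)
ranks: 9->1, 12->2, 16->3, 18->4, 19->5, 20->6, 22->7, 24->8, 28->9, 29->10, 30->11
Step 2: Rank sum for X: R1 = 2 + 3 + 4 + 5 + 8 + 11 = 33.
Step 3: U_X = R1 - n1(n1+1)/2 = 33 - 6*7/2 = 33 - 21 = 12.
       U_Y = n1*n2 - U_X = 30 - 12 = 18.
Step 4: No ties, so the exact null distribution of U (based on enumerating the C(11,6) = 462 equally likely rank assignments) gives the two-sided p-value.
Step 5: p-value = 0.662338; compare to alpha = 0.05. fail to reject H0.

U_X = 12, p = 0.662338, fail to reject H0 at alpha = 0.05.


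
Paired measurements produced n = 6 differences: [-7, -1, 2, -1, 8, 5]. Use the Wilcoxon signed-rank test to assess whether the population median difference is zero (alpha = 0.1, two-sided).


Step 1: Drop any zero differences (none here) and take |d_i|.
|d| = [7, 1, 2, 1, 8, 5]
Step 2: Midrank |d_i| (ties get averaged ranks).
ranks: |7|->5, |1|->1.5, |2|->3, |1|->1.5, |8|->6, |5|->4
Step 3: Attach original signs; sum ranks with positive sign and with negative sign.
W+ = 3 + 6 + 4 = 13
W- = 5 + 1.5 + 1.5 = 8
(Check: W+ + W- = 21 should equal n(n+1)/2 = 21.)
Step 4: Test statistic W = min(W+, W-) = 8.
Step 5: Ties in |d|, so use the tie-corrected normal approximation.
        E[W] = n(n+1)/4 = 6*7/4 = 10.5.
        Tie groups: |d|=1 (t=2); sum(t^3 - t) = 6.
        Var[W] = n(n+1)(2n+1)/24 - sum(t^3-t)/48 = 546/24 - 6/48 = 22.625.
        z = (W - E[W]) / sqrt(Var[W]) = (8 - 10.5) / 4.7566 = -0.5256.
        Two-sided p = 2*Phi(z) = 0.599174.
Step 6: alpha = 0.1. fail to reject H0.

W+ = 13, W- = 8, W = min = 8, p = 0.599174, fail to reject H0.


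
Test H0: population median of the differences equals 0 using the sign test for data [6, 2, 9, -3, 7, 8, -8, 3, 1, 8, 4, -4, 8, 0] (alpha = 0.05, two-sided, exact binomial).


Step 1: Discard zero differences. Original n = 14; n_eff = number of nonzero differences = 13.
Nonzero differences (with sign): +6, +2, +9, -3, +7, +8, -8, +3, +1, +8, +4, -4, +8
Step 2: Count signs: positive = 10, negative = 3.
Step 3: Under H0: P(positive) = 0.5, so the number of positives S ~ Bin(13, 0.5).
Step 4: Two-sided exact p-value = sum of Bin(13,0.5) probabilities at or below the observed probability = 0.092285.
Step 5: alpha = 0.05. fail to reject H0.

n_eff = 13, pos = 10, neg = 3, p = 0.092285, fail to reject H0.


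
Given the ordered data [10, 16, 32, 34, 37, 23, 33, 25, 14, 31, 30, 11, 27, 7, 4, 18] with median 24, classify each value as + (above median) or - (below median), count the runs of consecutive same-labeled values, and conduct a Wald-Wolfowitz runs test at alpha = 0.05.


Step 1: Compute median = 24; label A = above, B = below.
Labels in order: BBAAABAABAABABBB  (n_A = 8, n_B = 8)
Step 2: Count runs R = 9.
Step 3: Under H0 (random ordering), E[R] = 2*n_A*n_B/(n_A+n_B) + 1 = 2*8*8/16 + 1 = 9.0000.
        Var[R] = 2*n_A*n_B*(2*n_A*n_B - n_A - n_B) / ((n_A+n_B)^2 * (n_A+n_B-1)) = 14336/3840 = 3.7333.
        SD[R] = 1.9322.
Step 4: R = E[R], so z = 0 with no continuity correction.
Step 5: Two-sided p-value via normal approximation = 2*(1 - Phi(|z|)) = 1.000000.
Step 6: alpha = 0.05. fail to reject H0.

R = 9, z = 0.0000, p = 1.000000, fail to reject H0.


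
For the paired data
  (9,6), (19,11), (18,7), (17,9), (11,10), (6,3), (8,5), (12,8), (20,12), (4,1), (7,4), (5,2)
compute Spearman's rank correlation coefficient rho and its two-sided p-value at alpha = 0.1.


Step 1: Rank x and y separately (midranks; no ties here).
rank(x): 9->6, 19->11, 18->10, 17->9, 11->7, 6->3, 8->5, 12->8, 20->12, 4->1, 7->4, 5->2
rank(y): 6->6, 11->11, 7->7, 9->9, 10->10, 3->3, 5->5, 8->8, 12->12, 1->1, 4->4, 2->2
Step 2: d_i = R_x(i) - R_y(i); compute d_i^2.
  (6-6)^2=0, (11-11)^2=0, (10-7)^2=9, (9-9)^2=0, (7-10)^2=9, (3-3)^2=0, (5-5)^2=0, (8-8)^2=0, (12-12)^2=0, (1-1)^2=0, (4-4)^2=0, (2-2)^2=0
sum(d^2) = 18.
Step 3: rho = 1 - 6*18 / (12*(12^2 - 1)) = 1 - 108/1716 = 0.937063.
Step 4: Under H0, t = rho * sqrt((n-2)/(1-rho^2)) = 8.4868 ~ t(10).
Step 5: Two-sided p-value from the t-distribution with 10 df = 0.000007.
Step 6: alpha = 0.1. reject H0.

rho = 0.9371, p = 0.000007, reject H0 at alpha = 0.1.


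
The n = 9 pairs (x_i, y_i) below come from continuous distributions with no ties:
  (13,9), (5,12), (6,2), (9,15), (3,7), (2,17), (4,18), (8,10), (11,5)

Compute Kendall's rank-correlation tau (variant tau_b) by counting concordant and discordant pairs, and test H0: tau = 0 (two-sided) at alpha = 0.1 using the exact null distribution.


Step 1: Enumerate the 36 unordered pairs (i,j) with i<j and classify each by sign(x_j-x_i) * sign(y_j-y_i).
  (1,2):dx=-8,dy=+3->D; (1,3):dx=-7,dy=-7->C; (1,4):dx=-4,dy=+6->D; (1,5):dx=-10,dy=-2->C
  (1,6):dx=-11,dy=+8->D; (1,7):dx=-9,dy=+9->D; (1,8):dx=-5,dy=+1->D; (1,9):dx=-2,dy=-4->C
  (2,3):dx=+1,dy=-10->D; (2,4):dx=+4,dy=+3->C; (2,5):dx=-2,dy=-5->C; (2,6):dx=-3,dy=+5->D
  (2,7):dx=-1,dy=+6->D; (2,8):dx=+3,dy=-2->D; (2,9):dx=+6,dy=-7->D; (3,4):dx=+3,dy=+13->C
  (3,5):dx=-3,dy=+5->D; (3,6):dx=-4,dy=+15->D; (3,7):dx=-2,dy=+16->D; (3,8):dx=+2,dy=+8->C
  (3,9):dx=+5,dy=+3->C; (4,5):dx=-6,dy=-8->C; (4,6):dx=-7,dy=+2->D; (4,7):dx=-5,dy=+3->D
  (4,8):dx=-1,dy=-5->C; (4,9):dx=+2,dy=-10->D; (5,6):dx=-1,dy=+10->D; (5,7):dx=+1,dy=+11->C
  (5,8):dx=+5,dy=+3->C; (5,9):dx=+8,dy=-2->D; (6,7):dx=+2,dy=+1->C; (6,8):dx=+6,dy=-7->D
  (6,9):dx=+9,dy=-12->D; (7,8):dx=+4,dy=-8->D; (7,9):dx=+7,dy=-13->D; (8,9):dx=+3,dy=-5->D
Step 2: C = 13, D = 23, total pairs = 36.
Step 3: tau = (C - D)/(n(n-1)/2) = (13 - 23)/36 = -0.277778.
Step 4: Exact two-sided p-value (enumerate n! = 362880 permutations of y under H0): p = 0.358488.
Step 5: alpha = 0.1. fail to reject H0.

tau_b = -0.2778 (C=13, D=23), p = 0.358488, fail to reject H0.


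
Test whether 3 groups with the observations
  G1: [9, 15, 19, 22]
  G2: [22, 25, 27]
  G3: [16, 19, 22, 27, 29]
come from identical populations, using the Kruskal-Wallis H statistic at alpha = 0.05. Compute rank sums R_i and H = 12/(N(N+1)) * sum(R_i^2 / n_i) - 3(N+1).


Step 1: Combine all N = 12 observations and assign midranks.
sorted (value, group, rank): (9,G1,1), (15,G1,2), (16,G3,3), (19,G1,4.5), (19,G3,4.5), (22,G1,7), (22,G2,7), (22,G3,7), (25,G2,9), (27,G2,10.5), (27,G3,10.5), (29,G3,12)
Step 2: Sum ranks within each group.
R_1 = 14.5 (n_1 = 4)
R_2 = 26.5 (n_2 = 3)
R_3 = 37 (n_3 = 5)
Step 3: H = 12/(N(N+1)) * sum(R_i^2/n_i) - 3(N+1)
     = 12/(12*13) * (14.5^2/4 + 26.5^2/3 + 37^2/5) - 3*13
     = 0.076923 * 560.446 - 39
     = 4.111218.
Step 4: Ties present; correction factor C = 1 - 36/(12^3 - 12) = 0.979021. Corrected H = 4.111218 / 0.979021 = 4.199315.
Step 5: Under H0, H ~ chi^2(2); p-value = 0.122498.
Step 6: alpha = 0.05. fail to reject H0.

H = 4.1993, df = 2, p = 0.122498, fail to reject H0.


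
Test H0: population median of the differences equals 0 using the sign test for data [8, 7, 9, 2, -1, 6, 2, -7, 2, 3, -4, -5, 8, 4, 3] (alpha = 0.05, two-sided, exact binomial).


Step 1: Discard zero differences. Original n = 15; n_eff = number of nonzero differences = 15.
Nonzero differences (with sign): +8, +7, +9, +2, -1, +6, +2, -7, +2, +3, -4, -5, +8, +4, +3
Step 2: Count signs: positive = 11, negative = 4.
Step 3: Under H0: P(positive) = 0.5, so the number of positives S ~ Bin(15, 0.5).
Step 4: Two-sided exact p-value = sum of Bin(15,0.5) probabilities at or below the observed probability = 0.118469.
Step 5: alpha = 0.05. fail to reject H0.

n_eff = 15, pos = 11, neg = 4, p = 0.118469, fail to reject H0.


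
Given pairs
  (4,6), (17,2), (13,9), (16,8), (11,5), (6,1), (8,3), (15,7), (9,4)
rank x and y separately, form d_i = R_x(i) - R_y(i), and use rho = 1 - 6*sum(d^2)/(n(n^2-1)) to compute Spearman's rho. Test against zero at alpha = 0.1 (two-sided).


Step 1: Rank x and y separately (midranks; no ties here).
rank(x): 4->1, 17->9, 13->6, 16->8, 11->5, 6->2, 8->3, 15->7, 9->4
rank(y): 6->6, 2->2, 9->9, 8->8, 5->5, 1->1, 3->3, 7->7, 4->4
Step 2: d_i = R_x(i) - R_y(i); compute d_i^2.
  (1-6)^2=25, (9-2)^2=49, (6-9)^2=9, (8-8)^2=0, (5-5)^2=0, (2-1)^2=1, (3-3)^2=0, (7-7)^2=0, (4-4)^2=0
sum(d^2) = 84.
Step 3: rho = 1 - 6*84 / (9*(9^2 - 1)) = 1 - 504/720 = 0.300000.
Step 4: Under H0, t = rho * sqrt((n-2)/(1-rho^2)) = 0.8321 ~ t(7).
Step 5: Two-sided p-value from the t-distribution with 7 df = 0.432845.
Step 6: alpha = 0.1. fail to reject H0.

rho = 0.3000, p = 0.432845, fail to reject H0 at alpha = 0.1.


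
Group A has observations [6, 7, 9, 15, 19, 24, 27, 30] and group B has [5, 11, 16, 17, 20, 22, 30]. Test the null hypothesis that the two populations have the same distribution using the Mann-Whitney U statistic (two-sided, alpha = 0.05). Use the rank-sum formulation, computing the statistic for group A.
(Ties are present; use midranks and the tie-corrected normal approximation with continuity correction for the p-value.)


Step 1: Combine and sort all 15 observations; assign midranks.
sorted (value, group): (5,Y), (6,X), (7,X), (9,X), (11,Y), (15,X), (16,Y), (17,Y), (19,X), (20,Y), (22,Y), (24,X), (27,X), (30,X), (30,Y)
ranks: 5->1, 6->2, 7->3, 9->4, 11->5, 15->6, 16->7, 17->8, 19->9, 20->10, 22->11, 24->12, 27->13, 30->14.5, 30->14.5
Step 2: Rank sum for X: R1 = 2 + 3 + 4 + 6 + 9 + 12 + 13 + 14.5 = 63.5.
Step 3: U_X = R1 - n1(n1+1)/2 = 63.5 - 8*9/2 = 63.5 - 36 = 27.5.
       U_Y = n1*n2 - U_X = 56 - 27.5 = 28.5.
Step 4: Ties are present, so use the tie-corrected normal approximation (with continuity correction) for the p-value.
Step 5: p-value = 1.000000; compare to alpha = 0.05. fail to reject H0.

U_X = 27.5, p = 1.000000, fail to reject H0 at alpha = 0.05.


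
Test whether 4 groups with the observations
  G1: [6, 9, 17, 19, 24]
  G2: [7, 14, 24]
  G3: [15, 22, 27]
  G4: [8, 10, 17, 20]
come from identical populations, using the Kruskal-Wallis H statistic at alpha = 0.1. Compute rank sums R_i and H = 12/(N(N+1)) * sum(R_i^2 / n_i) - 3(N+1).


Step 1: Combine all N = 15 observations and assign midranks.
sorted (value, group, rank): (6,G1,1), (7,G2,2), (8,G4,3), (9,G1,4), (10,G4,5), (14,G2,6), (15,G3,7), (17,G1,8.5), (17,G4,8.5), (19,G1,10), (20,G4,11), (22,G3,12), (24,G1,13.5), (24,G2,13.5), (27,G3,15)
Step 2: Sum ranks within each group.
R_1 = 37 (n_1 = 5)
R_2 = 21.5 (n_2 = 3)
R_3 = 34 (n_3 = 3)
R_4 = 27.5 (n_4 = 4)
Step 3: H = 12/(N(N+1)) * sum(R_i^2/n_i) - 3(N+1)
     = 12/(15*16) * (37^2/5 + 21.5^2/3 + 34^2/3 + 27.5^2/4) - 3*16
     = 0.050000 * 1002.28 - 48
     = 2.113958.
Step 4: Ties present; correction factor C = 1 - 12/(15^3 - 15) = 0.996429. Corrected H = 2.113958 / 0.996429 = 2.121535.
Step 5: Under H0, H ~ chi^2(3); p-value = 0.547568.
Step 6: alpha = 0.1. fail to reject H0.

H = 2.1215, df = 3, p = 0.547568, fail to reject H0.


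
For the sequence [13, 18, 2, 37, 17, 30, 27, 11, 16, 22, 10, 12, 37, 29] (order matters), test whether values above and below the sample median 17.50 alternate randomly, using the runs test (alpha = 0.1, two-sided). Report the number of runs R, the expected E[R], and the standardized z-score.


Step 1: Compute median = 17.50; label A = above, B = below.
Labels in order: BABABAABBABBAA  (n_A = 7, n_B = 7)
Step 2: Count runs R = 10.
Step 3: Under H0 (random ordering), E[R] = 2*n_A*n_B/(n_A+n_B) + 1 = 2*7*7/14 + 1 = 8.0000.
        Var[R] = 2*n_A*n_B*(2*n_A*n_B - n_A - n_B) / ((n_A+n_B)^2 * (n_A+n_B-1)) = 8232/2548 = 3.2308.
        SD[R] = 1.7974.
Step 4: Continuity-corrected z = (R - 0.5 - E[R]) / SD[R] = (10 - 0.5 - 8.0000) / 1.7974 = 0.8345.
Step 5: Two-sided p-value via normal approximation = 2*(1 - Phi(|z|)) = 0.403986.
Step 6: alpha = 0.1. fail to reject H0.

R = 10, z = 0.8345, p = 0.403986, fail to reject H0.


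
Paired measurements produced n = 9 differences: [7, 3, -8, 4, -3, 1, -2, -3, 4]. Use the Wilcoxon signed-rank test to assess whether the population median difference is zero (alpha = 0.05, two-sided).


Step 1: Drop any zero differences (none here) and take |d_i|.
|d| = [7, 3, 8, 4, 3, 1, 2, 3, 4]
Step 2: Midrank |d_i| (ties get averaged ranks).
ranks: |7|->8, |3|->4, |8|->9, |4|->6.5, |3|->4, |1|->1, |2|->2, |3|->4, |4|->6.5
Step 3: Attach original signs; sum ranks with positive sign and with negative sign.
W+ = 8 + 4 + 6.5 + 1 + 6.5 = 26
W- = 9 + 4 + 2 + 4 = 19
(Check: W+ + W- = 45 should equal n(n+1)/2 = 45.)
Step 4: Test statistic W = min(W+, W-) = 19.
Step 5: Ties in |d|, so use the tie-corrected normal approximation.
        E[W] = n(n+1)/4 = 9*10/4 = 22.5.
        Tie groups: |d|=3 (t=3), |d|=4 (t=2); sum(t^3 - t) = 30.
        Var[W] = n(n+1)(2n+1)/24 - sum(t^3-t)/48 = 1710/24 - 30/48 = 70.625.
        z = (W - E[W]) / sqrt(Var[W]) = (19 - 22.5) / 8.4039 = -0.4165.
        Two-sided p = 2*Phi(z) = 0.677063.
Step 6: alpha = 0.05. fail to reject H0.

W+ = 26, W- = 19, W = min = 19, p = 0.677063, fail to reject H0.


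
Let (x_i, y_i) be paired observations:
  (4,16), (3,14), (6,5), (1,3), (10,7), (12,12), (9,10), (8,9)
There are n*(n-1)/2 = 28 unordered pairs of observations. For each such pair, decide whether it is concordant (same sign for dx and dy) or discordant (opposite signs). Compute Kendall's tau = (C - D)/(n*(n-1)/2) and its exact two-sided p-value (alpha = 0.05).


Step 1: Enumerate the 28 unordered pairs (i,j) with i<j and classify each by sign(x_j-x_i) * sign(y_j-y_i).
  (1,2):dx=-1,dy=-2->C; (1,3):dx=+2,dy=-11->D; (1,4):dx=-3,dy=-13->C; (1,5):dx=+6,dy=-9->D
  (1,6):dx=+8,dy=-4->D; (1,7):dx=+5,dy=-6->D; (1,8):dx=+4,dy=-7->D; (2,3):dx=+3,dy=-9->D
  (2,4):dx=-2,dy=-11->C; (2,5):dx=+7,dy=-7->D; (2,6):dx=+9,dy=-2->D; (2,7):dx=+6,dy=-4->D
  (2,8):dx=+5,dy=-5->D; (3,4):dx=-5,dy=-2->C; (3,5):dx=+4,dy=+2->C; (3,6):dx=+6,dy=+7->C
  (3,7):dx=+3,dy=+5->C; (3,8):dx=+2,dy=+4->C; (4,5):dx=+9,dy=+4->C; (4,6):dx=+11,dy=+9->C
  (4,7):dx=+8,dy=+7->C; (4,8):dx=+7,dy=+6->C; (5,6):dx=+2,dy=+5->C; (5,7):dx=-1,dy=+3->D
  (5,8):dx=-2,dy=+2->D; (6,7):dx=-3,dy=-2->C; (6,8):dx=-4,dy=-3->C; (7,8):dx=-1,dy=-1->C
Step 2: C = 16, D = 12, total pairs = 28.
Step 3: tau = (C - D)/(n(n-1)/2) = (16 - 12)/28 = 0.142857.
Step 4: Exact two-sided p-value (enumerate n! = 40320 permutations of y under H0): p = 0.719544.
Step 5: alpha = 0.05. fail to reject H0.

tau_b = 0.1429 (C=16, D=12), p = 0.719544, fail to reject H0.


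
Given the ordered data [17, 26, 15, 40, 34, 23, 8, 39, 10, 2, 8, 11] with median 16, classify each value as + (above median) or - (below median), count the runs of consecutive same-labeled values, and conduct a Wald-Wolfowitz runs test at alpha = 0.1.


Step 1: Compute median = 16; label A = above, B = below.
Labels in order: AABAAABABBBB  (n_A = 6, n_B = 6)
Step 2: Count runs R = 6.
Step 3: Under H0 (random ordering), E[R] = 2*n_A*n_B/(n_A+n_B) + 1 = 2*6*6/12 + 1 = 7.0000.
        Var[R] = 2*n_A*n_B*(2*n_A*n_B - n_A - n_B) / ((n_A+n_B)^2 * (n_A+n_B-1)) = 4320/1584 = 2.7273.
        SD[R] = 1.6514.
Step 4: Continuity-corrected z = (R + 0.5 - E[R]) / SD[R] = (6 + 0.5 - 7.0000) / 1.6514 = -0.3028.
Step 5: Two-sided p-value via normal approximation = 2*(1 - Phi(|z|)) = 0.762069.
Step 6: alpha = 0.1. fail to reject H0.

R = 6, z = -0.3028, p = 0.762069, fail to reject H0.


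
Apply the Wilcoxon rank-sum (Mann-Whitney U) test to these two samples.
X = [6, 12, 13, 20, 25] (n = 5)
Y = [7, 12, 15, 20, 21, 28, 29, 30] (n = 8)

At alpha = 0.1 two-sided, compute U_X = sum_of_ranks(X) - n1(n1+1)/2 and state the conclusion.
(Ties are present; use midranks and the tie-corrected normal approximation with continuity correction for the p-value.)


Step 1: Combine and sort all 13 observations; assign midranks.
sorted (value, group): (6,X), (7,Y), (12,X), (12,Y), (13,X), (15,Y), (20,X), (20,Y), (21,Y), (25,X), (28,Y), (29,Y), (30,Y)
ranks: 6->1, 7->2, 12->3.5, 12->3.5, 13->5, 15->6, 20->7.5, 20->7.5, 21->9, 25->10, 28->11, 29->12, 30->13
Step 2: Rank sum for X: R1 = 1 + 3.5 + 5 + 7.5 + 10 = 27.
Step 3: U_X = R1 - n1(n1+1)/2 = 27 - 5*6/2 = 27 - 15 = 12.
       U_Y = n1*n2 - U_X = 40 - 12 = 28.
Step 4: Ties are present, so use the tie-corrected normal approximation (with continuity correction) for the p-value.
Step 5: p-value = 0.270933; compare to alpha = 0.1. fail to reject H0.

U_X = 12, p = 0.270933, fail to reject H0 at alpha = 0.1.


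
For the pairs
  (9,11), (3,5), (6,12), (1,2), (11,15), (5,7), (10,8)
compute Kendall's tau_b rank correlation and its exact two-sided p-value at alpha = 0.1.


Step 1: Enumerate the 21 unordered pairs (i,j) with i<j and classify each by sign(x_j-x_i) * sign(y_j-y_i).
  (1,2):dx=-6,dy=-6->C; (1,3):dx=-3,dy=+1->D; (1,4):dx=-8,dy=-9->C; (1,5):dx=+2,dy=+4->C
  (1,6):dx=-4,dy=-4->C; (1,7):dx=+1,dy=-3->D; (2,3):dx=+3,dy=+7->C; (2,4):dx=-2,dy=-3->C
  (2,5):dx=+8,dy=+10->C; (2,6):dx=+2,dy=+2->C; (2,7):dx=+7,dy=+3->C; (3,4):dx=-5,dy=-10->C
  (3,5):dx=+5,dy=+3->C; (3,6):dx=-1,dy=-5->C; (3,7):dx=+4,dy=-4->D; (4,5):dx=+10,dy=+13->C
  (4,6):dx=+4,dy=+5->C; (4,7):dx=+9,dy=+6->C; (5,6):dx=-6,dy=-8->C; (5,7):dx=-1,dy=-7->C
  (6,7):dx=+5,dy=+1->C
Step 2: C = 18, D = 3, total pairs = 21.
Step 3: tau = (C - D)/(n(n-1)/2) = (18 - 3)/21 = 0.714286.
Step 4: Exact two-sided p-value (enumerate n! = 5040 permutations of y under H0): p = 0.030159.
Step 5: alpha = 0.1. reject H0.

tau_b = 0.7143 (C=18, D=3), p = 0.030159, reject H0.


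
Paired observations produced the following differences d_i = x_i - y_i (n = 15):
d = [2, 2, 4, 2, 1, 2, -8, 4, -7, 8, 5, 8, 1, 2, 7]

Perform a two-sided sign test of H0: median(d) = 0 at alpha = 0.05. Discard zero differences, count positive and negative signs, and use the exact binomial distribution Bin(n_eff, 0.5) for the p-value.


Step 1: Discard zero differences. Original n = 15; n_eff = number of nonzero differences = 15.
Nonzero differences (with sign): +2, +2, +4, +2, +1, +2, -8, +4, -7, +8, +5, +8, +1, +2, +7
Step 2: Count signs: positive = 13, negative = 2.
Step 3: Under H0: P(positive) = 0.5, so the number of positives S ~ Bin(15, 0.5).
Step 4: Two-sided exact p-value = sum of Bin(15,0.5) probabilities at or below the observed probability = 0.007385.
Step 5: alpha = 0.05. reject H0.

n_eff = 15, pos = 13, neg = 2, p = 0.007385, reject H0.


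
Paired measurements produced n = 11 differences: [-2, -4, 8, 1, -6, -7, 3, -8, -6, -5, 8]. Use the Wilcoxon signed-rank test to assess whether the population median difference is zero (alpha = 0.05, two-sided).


Step 1: Drop any zero differences (none here) and take |d_i|.
|d| = [2, 4, 8, 1, 6, 7, 3, 8, 6, 5, 8]
Step 2: Midrank |d_i| (ties get averaged ranks).
ranks: |2|->2, |4|->4, |8|->10, |1|->1, |6|->6.5, |7|->8, |3|->3, |8|->10, |6|->6.5, |5|->5, |8|->10
Step 3: Attach original signs; sum ranks with positive sign and with negative sign.
W+ = 10 + 1 + 3 + 10 = 24
W- = 2 + 4 + 6.5 + 8 + 10 + 6.5 + 5 = 42
(Check: W+ + W- = 66 should equal n(n+1)/2 = 66.)
Step 4: Test statistic W = min(W+, W-) = 24.
Step 5: Ties in |d|, so use the tie-corrected normal approximation.
        E[W] = n(n+1)/4 = 11*12/4 = 33.
        Tie groups: |d|=6 (t=2), |d|=8 (t=3); sum(t^3 - t) = 30.
        Var[W] = n(n+1)(2n+1)/24 - sum(t^3-t)/48 = 3036/24 - 30/48 = 125.875.
        z = (W - E[W]) / sqrt(Var[W]) = (24 - 33) / 11.2194 = -0.8022.
        Two-sided p = 2*Phi(z) = 0.422448.
Step 6: alpha = 0.05. fail to reject H0.

W+ = 24, W- = 42, W = min = 24, p = 0.422448, fail to reject H0.


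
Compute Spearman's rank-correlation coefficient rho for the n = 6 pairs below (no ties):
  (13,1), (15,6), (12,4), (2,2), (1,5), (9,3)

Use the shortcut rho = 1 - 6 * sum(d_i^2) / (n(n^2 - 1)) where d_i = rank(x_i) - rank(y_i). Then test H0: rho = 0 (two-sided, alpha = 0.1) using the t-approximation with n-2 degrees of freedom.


Step 1: Rank x and y separately (midranks; no ties here).
rank(x): 13->5, 15->6, 12->4, 2->2, 1->1, 9->3
rank(y): 1->1, 6->6, 4->4, 2->2, 5->5, 3->3
Step 2: d_i = R_x(i) - R_y(i); compute d_i^2.
  (5-1)^2=16, (6-6)^2=0, (4-4)^2=0, (2-2)^2=0, (1-5)^2=16, (3-3)^2=0
sum(d^2) = 32.
Step 3: rho = 1 - 6*32 / (6*(6^2 - 1)) = 1 - 192/210 = 0.085714.
Step 4: Under H0, t = rho * sqrt((n-2)/(1-rho^2)) = 0.1721 ~ t(4).
Step 5: Two-sided p-value from the t-distribution with 4 df = 0.871743.
Step 6: alpha = 0.1. fail to reject H0.

rho = 0.0857, p = 0.871743, fail to reject H0 at alpha = 0.1.
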